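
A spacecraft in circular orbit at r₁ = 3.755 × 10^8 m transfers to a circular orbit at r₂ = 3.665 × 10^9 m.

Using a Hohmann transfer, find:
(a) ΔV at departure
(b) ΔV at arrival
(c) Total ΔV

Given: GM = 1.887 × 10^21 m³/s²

Transfer semi-major axis: a_t = (r₁ + r₂)/2 = (3.755e+08 + 3.665e+09)/2 = 2.02025e+09 m.
Circular speeds: v₁ = √(GM/r₁) = 2.24172e+06 m/s, v₂ = √(GM/r₂) = 717545 m/s.
Transfer speeds (vis-viva v² = GM(2/r − 1/a_t)): v₁ᵗ = 3.01936e+06 m/s, v₂ᵗ = 309351 m/s.
(a) ΔV₁ = |v₁ᵗ − v₁| ≈ 7.776e+05 m/s = 777.6 km/s.
(b) ΔV₂ = |v₂ − v₂ᵗ| ≈ 4.082e+05 m/s = 408.2 km/s.
(c) ΔV_total = ΔV₁ + ΔV₂ ≈ 1.186e+06 m/s = 1186 km/s.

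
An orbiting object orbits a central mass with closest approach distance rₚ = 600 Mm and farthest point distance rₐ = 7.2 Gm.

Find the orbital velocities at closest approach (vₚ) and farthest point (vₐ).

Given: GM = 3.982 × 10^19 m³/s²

Convert to SI: rₚ = 600 Mm = 6e+08 m; rₐ = 7.2 Gm = 7.2e+09 m.
Use the vis-viva equation v² = GM(2/r − 1/a) with a = (rₚ + rₐ)/2 = (6e+08 + 7.2e+09)/2 = 3.9e+09 m.
vₚ = √(GM · (2/rₚ − 1/a)) = √(3.982e+19 · (2/6e+08 − 1/3.9e+09)) m/s ≈ 3.5e+05 m/s = 350 km/s.
vₐ = √(GM · (2/rₐ − 1/a)) = √(3.982e+19 · (2/7.2e+09 − 1/3.9e+09)) m/s ≈ 2.917e+04 m/s = 29.17 km/s.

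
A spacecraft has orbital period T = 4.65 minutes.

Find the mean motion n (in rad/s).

Convert to SI: T = 4.65 minutes = 279 s.
n = 2π / T.
n = 2π / 279 s ≈ 0.02252 rad/s.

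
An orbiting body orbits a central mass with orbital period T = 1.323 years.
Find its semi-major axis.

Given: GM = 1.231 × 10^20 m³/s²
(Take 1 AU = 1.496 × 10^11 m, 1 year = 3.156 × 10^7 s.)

Convert to SI: T = 1.323 years = 4.17539e+07 s.
Invert Kepler's third law: a = (GM · T² / (4π²))^(1/3).
Substituting T = 4.17539e+07 s and GM = 1.231e+20 m³/s²:
a = (1.231e+20 · (4.17539e+07)² / (4π²))^(1/3) m
a ≈ 1.758e+11 m = 1.175 AU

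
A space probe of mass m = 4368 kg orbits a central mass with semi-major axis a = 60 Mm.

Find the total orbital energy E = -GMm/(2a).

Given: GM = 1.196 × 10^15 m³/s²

Convert to SI: a = 60 Mm = 6e+07 m.
E = −GMm / (2a).
E = −1.196e+15 · 4368 / (2 · 6e+07) J ≈ -4.353e+10 J = -43.53 GJ.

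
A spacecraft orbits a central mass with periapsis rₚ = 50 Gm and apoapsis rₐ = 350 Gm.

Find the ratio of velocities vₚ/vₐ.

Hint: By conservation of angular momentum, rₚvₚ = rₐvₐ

Convert to SI: rₚ = 50 Gm = 5e+10 m; rₐ = 350 Gm = 3.5e+11 m.
Conservation of angular momentum gives rₚvₚ = rₐvₐ, so vₚ/vₐ = rₐ/rₚ.
vₚ/vₐ = 3.5e+11 / 5e+10 ≈ 7.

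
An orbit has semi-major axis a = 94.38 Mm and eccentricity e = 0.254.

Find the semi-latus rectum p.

Convert to SI: a = 94.38 Mm = 9.438e+07 m.
p = a (1 − e²).
p = 9.438e+07 · (1 − (0.254)²) = 9.438e+07 · 0.935484 ≈ 8.829e+07 m = 88.29 Mm.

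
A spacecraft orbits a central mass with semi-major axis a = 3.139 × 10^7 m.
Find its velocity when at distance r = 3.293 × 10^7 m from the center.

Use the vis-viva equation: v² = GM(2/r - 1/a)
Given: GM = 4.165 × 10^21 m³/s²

Vis-viva: v = √(GM · (2/r − 1/a)).
2/r − 1/a = 2/3.293e+07 − 1/3.139e+07 = 2.88776e-08 m⁻¹.
v = √(4.165e+21 · 2.88776e-08) m/s ≈ 1.097e+07 m/s = 1.097e+04 km/s.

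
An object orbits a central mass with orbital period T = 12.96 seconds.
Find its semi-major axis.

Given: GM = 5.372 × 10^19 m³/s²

Invert Kepler's third law: a = (GM · T² / (4π²))^(1/3).
Substituting T = 12.96 s and GM = 5.372e+19 m³/s²:
a = (5.372e+19 · (12.96)² / (4π²))^(1/3) m
a ≈ 6.114e+06 m = 6.114 Mm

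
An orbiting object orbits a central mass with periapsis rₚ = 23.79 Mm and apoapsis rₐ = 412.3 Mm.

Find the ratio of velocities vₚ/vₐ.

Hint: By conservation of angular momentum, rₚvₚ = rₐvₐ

Convert to SI: rₚ = 23.79 Mm = 2.379e+07 m; rₐ = 412.3 Mm = 4.123e+08 m.
Conservation of angular momentum gives rₚvₚ = rₐvₐ, so vₚ/vₐ = rₐ/rₚ.
vₚ/vₐ = 4.123e+08 / 2.379e+07 ≈ 17.33.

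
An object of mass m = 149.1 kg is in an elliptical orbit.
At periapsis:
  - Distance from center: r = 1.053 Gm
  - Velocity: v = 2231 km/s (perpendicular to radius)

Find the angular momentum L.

Convert to SI: r = 1.053 Gm = 1.053e+09 m; v = 2231 km/s = 2.231e+06 m/s.
Since v is perpendicular to r, L = m · v · r.
L = 149.1 · 2.231e+06 · 1.053e+09 kg·m²/s ≈ 3.503e+17 kg·m²/s.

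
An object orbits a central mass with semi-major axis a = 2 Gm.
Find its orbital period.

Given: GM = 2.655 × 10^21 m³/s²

Convert to SI: a = 2 Gm = 2e+09 m.
Kepler's third law: T = 2π √(a³ / GM).
Substituting a = 2e+09 m and GM = 2.655e+21 m³/s²:
T = 2π √((2e+09)³ / 2.655e+21) s
T ≈ 1.091e+04 s = 3.03 hours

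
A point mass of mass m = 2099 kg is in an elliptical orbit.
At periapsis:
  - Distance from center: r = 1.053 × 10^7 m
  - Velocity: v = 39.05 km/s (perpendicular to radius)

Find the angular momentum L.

Convert to SI: v = 39.05 km/s = 39050 m/s.
Since v is perpendicular to r, L = m · v · r.
L = 2099 · 39050 · 1.053e+07 kg·m²/s ≈ 8.631e+14 kg·m²/s.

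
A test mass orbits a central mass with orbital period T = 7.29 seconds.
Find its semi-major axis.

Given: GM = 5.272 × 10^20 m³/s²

Invert Kepler's third law: a = (GM · T² / (4π²))^(1/3).
Substituting T = 7.29 s and GM = 5.272e+20 m³/s²:
a = (5.272e+20 · (7.29)² / (4π²))^(1/3) m
a ≈ 8.92e+06 m = 8.92 × 10^6 m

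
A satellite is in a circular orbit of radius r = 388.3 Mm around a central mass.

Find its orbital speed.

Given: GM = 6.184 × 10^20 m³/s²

Convert to SI: r = 388.3 Mm = 3.883e+08 m.
For a circular orbit, gravity supplies the centripetal force, so v = √(GM / r).
v = √(6.184e+20 / 3.883e+08) m/s ≈ 1.262e+06 m/s = 1262 km/s.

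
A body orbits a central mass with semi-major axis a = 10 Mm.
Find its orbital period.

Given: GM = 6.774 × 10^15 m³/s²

Convert to SI: a = 10 Mm = 1e+07 m.
Kepler's third law: T = 2π √(a³ / GM).
Substituting a = 1e+07 m and GM = 6.774e+15 m³/s²:
T = 2π √((1e+07)³ / 6.774e+15) s
T ≈ 2414 s = 40.24 minutes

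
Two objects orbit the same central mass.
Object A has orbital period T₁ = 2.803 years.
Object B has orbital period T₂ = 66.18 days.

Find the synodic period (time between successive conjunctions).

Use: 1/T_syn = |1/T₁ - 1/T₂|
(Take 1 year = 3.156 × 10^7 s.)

Convert to SI: T₁ = 2.803 years = 8.84627e+07 s; T₂ = 66.18 days = 5.71795e+06 s.
T_syn = |T₁ · T₂ / (T₁ − T₂)|.
T_syn = |8.84627e+07 · 5.71795e+06 / (8.84627e+07 − 5.71795e+06)| s ≈ 6.113e+06 s = 70.75 days.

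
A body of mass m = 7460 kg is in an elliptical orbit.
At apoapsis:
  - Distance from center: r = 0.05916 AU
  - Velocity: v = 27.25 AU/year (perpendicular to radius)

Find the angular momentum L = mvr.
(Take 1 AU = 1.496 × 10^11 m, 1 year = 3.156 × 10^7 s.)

Convert to SI: r = 0.05916 AU = 8.85034e+09 m; v = 27.25 AU/year = 129170 m/s.
Since v is perpendicular to r, L = m · v · r.
L = 7460 · 129170 · 8.85034e+09 kg·m²/s ≈ 8.528e+18 kg·m²/s.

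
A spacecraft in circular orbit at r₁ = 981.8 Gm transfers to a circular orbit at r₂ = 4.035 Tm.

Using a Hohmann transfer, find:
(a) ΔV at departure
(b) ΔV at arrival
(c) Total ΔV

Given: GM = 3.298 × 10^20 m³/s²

Convert to SI: r₁ = 981.8 Gm = 9.818e+11 m; r₂ = 4.035 Tm = 4.035e+12 m.
Transfer semi-major axis: a_t = (r₁ + r₂)/2 = (9.818e+11 + 4.035e+12)/2 = 2.5084e+12 m.
Circular speeds: v₁ = √(GM/r₁) = 18327.9 m/s, v₂ = √(GM/r₂) = 9040.73 m/s.
Transfer speeds (vis-viva v² = GM(2/r − 1/a_t)): v₁ᵗ = 23245.4 m/s, v₂ᵗ = 5656.09 m/s.
(a) ΔV₁ = |v₁ᵗ − v₁| ≈ 4917 m/s = 4.917 km/s.
(b) ΔV₂ = |v₂ − v₂ᵗ| ≈ 3385 m/s = 3.385 km/s.
(c) ΔV_total = ΔV₁ + ΔV₂ ≈ 8302 m/s = 8.302 km/s.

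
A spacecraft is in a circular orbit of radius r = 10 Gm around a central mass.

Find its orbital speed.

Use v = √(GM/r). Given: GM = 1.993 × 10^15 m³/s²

Convert to SI: r = 10 Gm = 1e+10 m.
For a circular orbit, gravity supplies the centripetal force, so v = √(GM / r).
v = √(1.993e+15 / 1e+10) m/s ≈ 446.4 m/s = 446.4 m/s.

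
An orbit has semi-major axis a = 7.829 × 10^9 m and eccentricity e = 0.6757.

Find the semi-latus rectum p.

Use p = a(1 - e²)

p = a (1 − e²).
p = 7.829e+09 · (1 − (0.6757)²) = 7.829e+09 · 0.54343 ≈ 4.255e+09 m = 4.255 × 10^9 m.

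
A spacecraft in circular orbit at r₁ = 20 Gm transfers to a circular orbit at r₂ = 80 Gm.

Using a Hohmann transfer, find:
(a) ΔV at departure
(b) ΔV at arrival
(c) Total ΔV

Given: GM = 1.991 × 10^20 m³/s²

Convert to SI: r₁ = 20 Gm = 2e+10 m; r₂ = 80 Gm = 8e+10 m.
Transfer semi-major axis: a_t = (r₁ + r₂)/2 = (2e+10 + 8e+10)/2 = 5e+10 m.
Circular speeds: v₁ = √(GM/r₁) = 99774.7 m/s, v₂ = √(GM/r₂) = 49887.4 m/s.
Transfer speeds (vis-viva v² = GM(2/r − 1/a_t)): v₁ᵗ = 126206 m/s, v₂ᵗ = 31551.5 m/s.
(a) ΔV₁ = |v₁ᵗ − v₁| ≈ 2.643e+04 m/s = 26.43 km/s.
(b) ΔV₂ = |v₂ − v₂ᵗ| ≈ 1.834e+04 m/s = 18.34 km/s.
(c) ΔV_total = ΔV₁ + ΔV₂ ≈ 4.477e+04 m/s = 44.77 km/s.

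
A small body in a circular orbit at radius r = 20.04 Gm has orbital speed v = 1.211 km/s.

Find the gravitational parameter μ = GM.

Convert to SI: r = 20.04 Gm = 2.004e+10 m; v = 1.211 km/s = 1211 m/s.
For a circular orbit v² = GM/r, so GM = v² · r.
GM = (1211)² · 2.004e+10 m³/s² ≈ 2.939e+16 m³/s² = 2.939 × 10^16 m³/s².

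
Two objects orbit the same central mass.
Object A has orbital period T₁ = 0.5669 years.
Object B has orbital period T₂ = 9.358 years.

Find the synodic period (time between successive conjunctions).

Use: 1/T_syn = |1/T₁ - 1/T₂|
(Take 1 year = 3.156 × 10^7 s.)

Convert to SI: T₁ = 0.5669 years = 1.78914e+07 s; T₂ = 9.358 years = 2.95338e+08 s.
T_syn = |T₁ · T₂ / (T₁ − T₂)|.
T_syn = |1.78914e+07 · 2.95338e+08 / (1.78914e+07 − 2.95338e+08)| s ≈ 1.905e+07 s = 0.6035 years.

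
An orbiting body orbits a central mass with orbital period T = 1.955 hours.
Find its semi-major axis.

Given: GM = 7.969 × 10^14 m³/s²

Convert to SI: T = 1.955 hours = 7038 s.
Invert Kepler's third law: a = (GM · T² / (4π²))^(1/3).
Substituting T = 7038 s and GM = 7.969e+14 m³/s²:
a = (7.969e+14 · (7038)² / (4π²))^(1/3) m
a ≈ 1e+07 m = 10 Mm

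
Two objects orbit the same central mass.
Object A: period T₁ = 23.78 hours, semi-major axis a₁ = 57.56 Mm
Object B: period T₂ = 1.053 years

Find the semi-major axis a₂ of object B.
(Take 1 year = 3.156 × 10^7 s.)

Convert to SI: T₁ = 23.78 hours = 85608 s; a₁ = 57.56 Mm = 5.756e+07 m; T₂ = 1.053 years = 3.32327e+07 s.
Kepler's third law: (T₁/T₂)² = (a₁/a₂)³ ⇒ a₂ = a₁ · (T₂/T₁)^(2/3).
T₂/T₁ = 3.32327e+07 / 85608 = 388.196.
a₂ = 5.756e+07 · (388.196)^(2/3) m ≈ 3.063e+09 m = 3.063 Gm.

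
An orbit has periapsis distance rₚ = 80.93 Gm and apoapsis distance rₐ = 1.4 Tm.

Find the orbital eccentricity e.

Convert to SI: rₚ = 80.93 Gm = 8.093e+10 m; rₐ = 1.4 Tm = 1.4e+12 m.
e = (rₐ − rₚ) / (rₐ + rₚ).
e = (1.4e+12 − 8.093e+10) / (1.4e+12 + 8.093e+10) = 1.31907e+12 / 1.48093e+12 ≈ 0.8907.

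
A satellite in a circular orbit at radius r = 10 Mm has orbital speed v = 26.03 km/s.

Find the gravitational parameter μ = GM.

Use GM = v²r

Convert to SI: r = 10 Mm = 1e+07 m; v = 26.03 km/s = 26030 m/s.
For a circular orbit v² = GM/r, so GM = v² · r.
GM = (26030)² · 1e+07 m³/s² ≈ 6.776e+15 m³/s² = 6.776 × 10^15 m³/s².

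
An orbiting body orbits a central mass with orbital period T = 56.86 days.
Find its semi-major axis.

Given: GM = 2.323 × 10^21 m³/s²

Convert to SI: T = 56.86 days = 4.9127e+06 s.
Invert Kepler's third law: a = (GM · T² / (4π²))^(1/3).
Substituting T = 4.9127e+06 s and GM = 2.323e+21 m³/s²:
a = (2.323e+21 · (4.9127e+06)² / (4π²))^(1/3) m
a ≈ 1.124e+11 m = 112.4 Gm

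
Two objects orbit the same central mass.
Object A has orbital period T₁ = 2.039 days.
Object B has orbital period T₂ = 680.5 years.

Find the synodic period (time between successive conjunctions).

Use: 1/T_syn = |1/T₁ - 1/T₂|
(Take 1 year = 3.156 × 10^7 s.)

Convert to SI: T₁ = 2.039 days = 176170 s; T₂ = 680.5 years = 2.14766e+10 s.
T_syn = |T₁ · T₂ / (T₁ − T₂)|.
T_syn = |176170 · 2.14766e+10 / (176170 − 2.14766e+10)| s ≈ 1.762e+05 s = 2.039 days.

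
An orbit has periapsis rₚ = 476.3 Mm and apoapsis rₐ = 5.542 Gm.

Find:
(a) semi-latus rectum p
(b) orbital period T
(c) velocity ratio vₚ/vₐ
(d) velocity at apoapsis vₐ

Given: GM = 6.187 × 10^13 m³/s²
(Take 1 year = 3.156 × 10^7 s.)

Convert to SI: rₚ = 476.3 Mm = 4.763e+08 m; rₐ = 5.542 Gm = 5.542e+09 m.
(a) From a = (rₚ + rₐ)/2 = 3.00915e+09 m and e = (rₐ − rₚ)/(rₐ + rₚ) = 0.841716, p = a(1 − e²) = 3.00915e+09 · (1 − (0.841716)²) ≈ 8.772e+08 m
(b) With a = (rₚ + rₐ)/2 = 3.00915e+09 m, T = 2π √(a³/GM) = 2π √((3.00915e+09)³/6.187e+13) s ≈ 1.319e+08 s
(c) Conservation of angular momentum (rₚvₚ = rₐvₐ) gives vₚ/vₐ = rₐ/rₚ = 5.542e+09/4.763e+08 ≈ 11.64
(d) With a = (rₚ + rₐ)/2 = 3.00915e+09 m, vₐ = √(GM (2/rₐ − 1/a)) = √(6.187e+13 · (2/5.542e+09 − 1/3.00915e+09)) m/s ≈ 42.04 m/s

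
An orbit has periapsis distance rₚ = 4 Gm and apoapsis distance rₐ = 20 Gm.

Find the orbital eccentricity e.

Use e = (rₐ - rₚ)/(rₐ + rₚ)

Convert to SI: rₚ = 4 Gm = 4e+09 m; rₐ = 20 Gm = 2e+10 m.
e = (rₐ − rₚ) / (rₐ + rₚ).
e = (2e+10 − 4e+09) / (2e+10 + 4e+09) = 1.6e+10 / 2.4e+10 ≈ 0.6667.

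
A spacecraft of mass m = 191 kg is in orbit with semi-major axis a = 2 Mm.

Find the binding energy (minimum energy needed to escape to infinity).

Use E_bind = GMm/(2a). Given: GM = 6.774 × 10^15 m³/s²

Convert to SI: a = 2 Mm = 2e+06 m.
Total orbital energy is E = −GMm/(2a); binding energy is E_bind = −E = GMm/(2a).
E_bind = 6.774e+15 · 191 / (2 · 2e+06) J ≈ 3.235e+11 J = 323.5 GJ.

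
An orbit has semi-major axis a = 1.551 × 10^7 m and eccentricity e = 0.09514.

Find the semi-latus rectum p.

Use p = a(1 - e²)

p = a (1 − e²).
p = 1.551e+07 · (1 − (0.09514)²) = 1.551e+07 · 0.990948 ≈ 1.537e+07 m = 1.537 × 10^7 m.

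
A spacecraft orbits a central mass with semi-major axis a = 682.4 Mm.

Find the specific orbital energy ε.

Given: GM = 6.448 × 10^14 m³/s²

Convert to SI: a = 682.4 Mm = 6.824e+08 m.
ε = −GM / (2a).
ε = −6.448e+14 / (2 · 6.824e+08) J/kg ≈ -4.725e+05 J/kg = -472.5 kJ/kg.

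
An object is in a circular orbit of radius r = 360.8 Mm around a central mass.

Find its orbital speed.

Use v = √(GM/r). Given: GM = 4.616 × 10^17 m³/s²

Convert to SI: r = 360.8 Mm = 3.608e+08 m.
For a circular orbit, gravity supplies the centripetal force, so v = √(GM / r).
v = √(4.616e+17 / 3.608e+08) m/s ≈ 3.577e+04 m/s = 35.77 km/s.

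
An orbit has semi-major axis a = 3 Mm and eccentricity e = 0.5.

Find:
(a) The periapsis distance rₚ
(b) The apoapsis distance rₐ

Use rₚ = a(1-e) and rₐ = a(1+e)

Convert to SI: a = 3 Mm = 3e+06 m.
(a) rₚ = a(1 − e) = 3e+06 · (1 − 0.5) = 3e+06 · 0.5 ≈ 1.5e+06 m = 1.5 Mm.
(b) rₐ = a(1 + e) = 3e+06 · (1 + 0.5) = 3e+06 · 1.5 ≈ 4.5e+06 m = 4.5 Mm.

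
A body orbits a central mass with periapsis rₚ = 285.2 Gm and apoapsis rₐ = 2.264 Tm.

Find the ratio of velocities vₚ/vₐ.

Convert to SI: rₚ = 285.2 Gm = 2.852e+11 m; rₐ = 2.264 Tm = 2.264e+12 m.
Conservation of angular momentum gives rₚvₚ = rₐvₐ, so vₚ/vₐ = rₐ/rₚ.
vₚ/vₐ = 2.264e+12 / 2.852e+11 ≈ 7.938.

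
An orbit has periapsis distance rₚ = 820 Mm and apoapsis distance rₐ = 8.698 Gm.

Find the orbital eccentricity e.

Convert to SI: rₚ = 820 Mm = 8.2e+08 m; rₐ = 8.698 Gm = 8.698e+09 m.
e = (rₐ − rₚ) / (rₐ + rₚ).
e = (8.698e+09 − 8.2e+08) / (8.698e+09 + 8.2e+08) = 7.878e+09 / 9.518e+09 ≈ 0.8277.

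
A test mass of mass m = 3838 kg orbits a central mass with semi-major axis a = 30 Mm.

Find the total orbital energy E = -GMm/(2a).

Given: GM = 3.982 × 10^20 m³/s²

Convert to SI: a = 30 Mm = 3e+07 m.
E = −GMm / (2a).
E = −3.982e+20 · 3838 / (2 · 3e+07) J ≈ -2.547e+16 J = -25.47 PJ.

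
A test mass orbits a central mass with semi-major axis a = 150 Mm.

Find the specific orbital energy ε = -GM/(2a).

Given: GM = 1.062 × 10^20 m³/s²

Convert to SI: a = 150 Mm = 1.5e+08 m.
ε = −GM / (2a).
ε = −1.062e+20 / (2 · 1.5e+08) J/kg ≈ -3.54e+11 J/kg = -354 GJ/kg.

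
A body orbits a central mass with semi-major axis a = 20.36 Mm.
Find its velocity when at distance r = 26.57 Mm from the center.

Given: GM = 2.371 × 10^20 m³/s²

Convert to SI: a = 20.36 Mm = 2.036e+07 m; r = 26.57 Mm = 2.657e+07 m.
Vis-viva: v = √(GM · (2/r − 1/a)).
2/r − 1/a = 2/2.657e+07 − 1/2.036e+07 = 2.6157e-08 m⁻¹.
v = √(2.371e+20 · 2.6157e-08) m/s ≈ 2.49e+06 m/s = 2490 km/s.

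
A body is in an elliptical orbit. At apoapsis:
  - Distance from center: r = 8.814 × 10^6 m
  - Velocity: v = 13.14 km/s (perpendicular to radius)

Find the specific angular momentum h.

Convert to SI: v = 13.14 km/s = 13140 m/s.
With v perpendicular to r, h = r · v.
h = 8.814e+06 · 13140 m²/s ≈ 1.158e+11 m²/s.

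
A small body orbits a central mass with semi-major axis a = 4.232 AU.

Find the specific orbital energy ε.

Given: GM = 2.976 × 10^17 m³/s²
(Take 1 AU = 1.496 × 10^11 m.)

Convert to SI: a = 4.232 AU = 6.33107e+11 m.
ε = −GM / (2a).
ε = −2.976e+17 / (2 · 6.33107e+11) J/kg ≈ -2.35e+05 J/kg = -235 kJ/kg.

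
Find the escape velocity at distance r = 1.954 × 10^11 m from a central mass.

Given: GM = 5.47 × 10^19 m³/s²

Escape velocity comes from setting total energy to zero: ½v² − GM/r = 0 ⇒ v_esc = √(2GM / r).
v_esc = √(2 · 5.47e+19 / 1.954e+11) m/s ≈ 2.366e+04 m/s = 23.66 km/s.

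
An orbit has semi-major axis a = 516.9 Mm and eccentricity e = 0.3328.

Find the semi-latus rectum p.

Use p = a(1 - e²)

Convert to SI: a = 516.9 Mm = 5.169e+08 m.
p = a (1 − e²).
p = 5.169e+08 · (1 − (0.3328)²) = 5.169e+08 · 0.889244 ≈ 4.597e+08 m = 459.7 Mm.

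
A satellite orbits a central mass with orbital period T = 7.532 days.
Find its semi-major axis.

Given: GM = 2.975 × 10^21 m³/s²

Convert to SI: T = 7.532 days = 650765 s.
Invert Kepler's third law: a = (GM · T² / (4π²))^(1/3).
Substituting T = 650765 s and GM = 2.975e+21 m³/s²:
a = (2.975e+21 · (650765)² / (4π²))^(1/3) m
a ≈ 3.172e+10 m = 3.172 × 10^10 m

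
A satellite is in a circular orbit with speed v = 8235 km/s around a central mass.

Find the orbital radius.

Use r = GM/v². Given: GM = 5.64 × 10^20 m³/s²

Convert to SI: v = 8235 km/s = 8.235e+06 m/s.
For a circular orbit, v² = GM / r, so r = GM / v².
r = 5.64e+20 / (8.235e+06)² m ≈ 8.317e+06 m = 8.317 Mm.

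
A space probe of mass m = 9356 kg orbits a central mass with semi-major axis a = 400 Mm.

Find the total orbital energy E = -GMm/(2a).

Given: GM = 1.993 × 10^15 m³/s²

Convert to SI: a = 400 Mm = 4e+08 m.
E = −GMm / (2a).
E = −1.993e+15 · 9356 / (2 · 4e+08) J ≈ -2.331e+10 J = -23.31 GJ.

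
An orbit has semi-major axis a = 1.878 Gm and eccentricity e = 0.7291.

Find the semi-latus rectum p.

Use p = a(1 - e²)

Convert to SI: a = 1.878 Gm = 1.878e+09 m.
p = a (1 − e²).
p = 1.878e+09 · (1 − (0.7291)²) = 1.878e+09 · 0.468413 ≈ 8.797e+08 m = 879.7 Mm.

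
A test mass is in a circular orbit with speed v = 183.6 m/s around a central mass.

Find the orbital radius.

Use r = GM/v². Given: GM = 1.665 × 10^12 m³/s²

For a circular orbit, v² = GM / r, so r = GM / v².
r = 1.665e+12 / (183.6)² m ≈ 4.939e+07 m = 49.39 Mm.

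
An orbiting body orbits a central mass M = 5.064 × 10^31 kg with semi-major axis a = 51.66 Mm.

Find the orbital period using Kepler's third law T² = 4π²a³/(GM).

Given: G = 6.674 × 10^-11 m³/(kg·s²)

Convert to SI: a = 51.66 Mm = 5.166e+07 m.
GM = G · M = 6.674e-11 · 5.064e+31 = 3.37971e+21 m³/s².
Kepler's third law: T = 2π √(a³ / GM).
Substituting a = 5.166e+07 m and GM = 3.37971e+21 m³/s²:
T = 2π √((5.166e+07)³ / 3.37971e+21) s
T ≈ 40.13 s = 40.13 seconds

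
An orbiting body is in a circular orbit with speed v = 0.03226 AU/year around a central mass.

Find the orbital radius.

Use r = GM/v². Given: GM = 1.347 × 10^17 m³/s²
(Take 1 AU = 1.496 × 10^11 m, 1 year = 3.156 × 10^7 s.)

Convert to SI: v = 0.03226 AU/year = 152.918 m/s.
For a circular orbit, v² = GM / r, so r = GM / v².
r = 1.347e+17 / (152.918)² m ≈ 5.76e+12 m = 38.51 AU.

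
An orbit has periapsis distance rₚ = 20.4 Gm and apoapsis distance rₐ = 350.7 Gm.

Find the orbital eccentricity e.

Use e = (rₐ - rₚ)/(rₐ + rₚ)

Convert to SI: rₚ = 20.4 Gm = 2.04e+10 m; rₐ = 350.7 Gm = 3.507e+11 m.
e = (rₐ − rₚ) / (rₐ + rₚ).
e = (3.507e+11 − 2.04e+10) / (3.507e+11 + 2.04e+10) = 3.303e+11 / 3.711e+11 ≈ 0.8901.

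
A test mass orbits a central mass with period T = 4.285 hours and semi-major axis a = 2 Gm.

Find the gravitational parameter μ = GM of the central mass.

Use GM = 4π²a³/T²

Convert to SI: T = 4.285 hours = 15426 s; a = 2 Gm = 2e+09 m.
GM = 4π² · a³ / T².
GM = 4π² · (2e+09)³ / (15426)² m³/s² ≈ 1.327e+21 m³/s² = 1.327 × 10^21 m³/s².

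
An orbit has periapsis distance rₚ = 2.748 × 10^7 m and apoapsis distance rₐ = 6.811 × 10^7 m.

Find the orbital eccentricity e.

e = (rₐ − rₚ) / (rₐ + rₚ).
e = (6.811e+07 − 2.748e+07) / (6.811e+07 + 2.748e+07) = 4.063e+07 / 9.559e+07 ≈ 0.425.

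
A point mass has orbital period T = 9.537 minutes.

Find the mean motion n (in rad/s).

Convert to SI: T = 9.537 minutes = 572.22 s.
n = 2π / T.
n = 2π / 572.22 s ≈ 0.01098 rad/s.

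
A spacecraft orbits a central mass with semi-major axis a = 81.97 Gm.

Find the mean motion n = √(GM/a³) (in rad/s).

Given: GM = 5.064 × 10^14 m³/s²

Convert to SI: a = 81.97 Gm = 8.197e+10 m.
n = √(GM / a³).
n = √(5.064e+14 / (8.197e+10)³) rad/s ≈ 9.589e-10 rad/s.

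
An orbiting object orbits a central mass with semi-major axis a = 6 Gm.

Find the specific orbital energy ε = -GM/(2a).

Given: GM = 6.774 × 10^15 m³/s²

Convert to SI: a = 6 Gm = 6e+09 m.
ε = −GM / (2a).
ε = −6.774e+15 / (2 · 6e+09) J/kg ≈ -5.645e+05 J/kg = -564.5 kJ/kg.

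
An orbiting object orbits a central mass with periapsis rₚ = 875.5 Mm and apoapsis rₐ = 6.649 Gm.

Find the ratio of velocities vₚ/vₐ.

Convert to SI: rₚ = 875.5 Mm = 8.755e+08 m; rₐ = 6.649 Gm = 6.649e+09 m.
Conservation of angular momentum gives rₚvₚ = rₐvₐ, so vₚ/vₐ = rₐ/rₚ.
vₚ/vₐ = 6.649e+09 / 8.755e+08 ≈ 7.595.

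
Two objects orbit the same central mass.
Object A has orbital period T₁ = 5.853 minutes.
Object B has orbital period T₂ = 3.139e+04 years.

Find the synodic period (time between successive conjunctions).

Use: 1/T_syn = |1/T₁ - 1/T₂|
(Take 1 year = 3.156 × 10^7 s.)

Convert to SI: T₁ = 5.853 minutes = 351.18 s; T₂ = 3.139e+04 years = 9.90668e+11 s.
T_syn = |T₁ · T₂ / (T₁ − T₂)|.
T_syn = |351.18 · 9.90668e+11 / (351.18 − 9.90668e+11)| s ≈ 351.2 s = 5.853 minutes.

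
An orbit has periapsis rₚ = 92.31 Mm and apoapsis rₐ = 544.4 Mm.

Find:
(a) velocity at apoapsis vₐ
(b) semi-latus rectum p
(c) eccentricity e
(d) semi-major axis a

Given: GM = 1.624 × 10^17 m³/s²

Convert to SI: rₚ = 92.31 Mm = 9.231e+07 m; rₐ = 544.4 Mm = 5.444e+08 m.
(a) With a = (rₚ + rₐ)/2 = 3.18355e+08 m, vₐ = √(GM (2/rₐ − 1/a)) = √(1.624e+17 · (2/5.444e+08 − 1/3.18355e+08)) m/s ≈ 9300 m/s
(b) From a = (rₚ + rₐ)/2 = 3.18355e+08 m and e = (rₐ − rₚ)/(rₐ + rₚ) = 0.710041, p = a(1 − e²) = 3.18355e+08 · (1 − (0.710041)²) ≈ 1.579e+08 m
(c) e = (rₐ − rₚ)/(rₐ + rₚ) = (5.444e+08 − 9.231e+07)/(5.444e+08 + 9.231e+07) ≈ 0.71
(d) a = (rₚ + rₐ)/2 = (9.231e+07 + 5.444e+08)/2 ≈ 3.184e+08 m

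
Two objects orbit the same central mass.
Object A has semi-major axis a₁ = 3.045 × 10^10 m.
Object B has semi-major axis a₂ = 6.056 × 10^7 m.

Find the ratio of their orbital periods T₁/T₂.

From Kepler's third law, (T₁/T₂)² = (a₁/a₂)³, so T₁/T₂ = (a₁/a₂)^(3/2).
a₁/a₂ = 3.045e+10 / 6.056e+07 = 502.807.
T₁/T₂ = (502.807)^(3/2) ≈ 1.127e+04.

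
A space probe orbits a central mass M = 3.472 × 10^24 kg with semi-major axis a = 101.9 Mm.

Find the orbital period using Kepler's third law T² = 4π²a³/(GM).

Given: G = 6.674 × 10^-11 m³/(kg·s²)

Convert to SI: a = 101.9 Mm = 1.019e+08 m.
GM = G · M = 6.674e-11 · 3.472e+24 = 2.31721e+14 m³/s².
Kepler's third law: T = 2π √(a³ / GM).
Substituting a = 1.019e+08 m and GM = 2.31721e+14 m³/s²:
T = 2π √((1.019e+08)³ / 2.31721e+14) s
T ≈ 4.246e+05 s = 4.914 days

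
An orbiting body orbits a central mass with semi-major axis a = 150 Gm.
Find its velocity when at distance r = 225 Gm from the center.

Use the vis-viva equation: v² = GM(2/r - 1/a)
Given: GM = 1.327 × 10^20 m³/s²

Convert to SI: a = 150 Gm = 1.5e+11 m; r = 225 Gm = 2.25e+11 m.
Vis-viva: v = √(GM · (2/r − 1/a)).
2/r − 1/a = 2/2.25e+11 − 1/1.5e+11 = 2.22222e-12 m⁻¹.
v = √(1.327e+20 · 2.22222e-12) m/s ≈ 1.717e+04 m/s = 17.17 km/s.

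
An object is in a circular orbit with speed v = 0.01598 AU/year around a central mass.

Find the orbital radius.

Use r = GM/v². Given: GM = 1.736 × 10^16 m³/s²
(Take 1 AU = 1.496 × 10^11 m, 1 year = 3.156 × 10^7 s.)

Convert to SI: v = 0.01598 AU/year = 75.748 m/s.
For a circular orbit, v² = GM / r, so r = GM / v².
r = 1.736e+16 / (75.748)² m ≈ 3.026e+12 m = 20.22 AU.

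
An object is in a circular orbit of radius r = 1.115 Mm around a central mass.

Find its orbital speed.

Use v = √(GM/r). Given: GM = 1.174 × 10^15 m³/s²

Convert to SI: r = 1.115 Mm = 1.115e+06 m.
For a circular orbit, gravity supplies the centripetal force, so v = √(GM / r).
v = √(1.174e+15 / 1.115e+06) m/s ≈ 3.245e+04 m/s = 32.45 km/s.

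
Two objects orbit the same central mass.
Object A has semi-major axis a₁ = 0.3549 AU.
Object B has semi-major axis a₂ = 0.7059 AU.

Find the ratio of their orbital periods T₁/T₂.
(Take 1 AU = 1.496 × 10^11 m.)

Convert to SI: a₁ = 0.3549 AU = 5.3093e+10 m; a₂ = 0.7059 AU = 1.05603e+11 m.
From Kepler's third law, (T₁/T₂)² = (a₁/a₂)³, so T₁/T₂ = (a₁/a₂)^(3/2).
a₁/a₂ = 5.3093e+10 / 1.05603e+11 = 0.502762.
T₁/T₂ = (0.502762)^(3/2) ≈ 0.3565.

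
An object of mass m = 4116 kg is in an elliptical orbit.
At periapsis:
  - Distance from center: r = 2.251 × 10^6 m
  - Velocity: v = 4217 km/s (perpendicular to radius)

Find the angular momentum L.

Convert to SI: v = 4217 km/s = 4.217e+06 m/s.
Since v is perpendicular to r, L = m · v · r.
L = 4116 · 4.217e+06 · 2.251e+06 kg·m²/s ≈ 3.907e+16 kg·m²/s.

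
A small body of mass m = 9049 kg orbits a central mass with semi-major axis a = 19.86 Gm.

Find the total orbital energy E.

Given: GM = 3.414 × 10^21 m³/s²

Convert to SI: a = 19.86 Gm = 1.986e+10 m.
E = −GMm / (2a).
E = −3.414e+21 · 9049 / (2 · 1.986e+10) J ≈ -7.778e+14 J = -777.8 TJ.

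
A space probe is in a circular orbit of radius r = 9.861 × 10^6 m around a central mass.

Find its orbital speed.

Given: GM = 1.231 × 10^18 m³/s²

For a circular orbit, gravity supplies the centripetal force, so v = √(GM / r).
v = √(1.231e+18 / 9.861e+06) m/s ≈ 3.533e+05 m/s = 353.3 km/s.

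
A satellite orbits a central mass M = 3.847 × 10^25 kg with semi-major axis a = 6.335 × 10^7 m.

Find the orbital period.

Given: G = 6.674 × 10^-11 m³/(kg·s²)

GM = G · M = 6.674e-11 · 3.847e+25 = 2.56749e+15 m³/s².
Kepler's third law: T = 2π √(a³ / GM).
Substituting a = 6.335e+07 m and GM = 2.56749e+15 m³/s²:
T = 2π √((6.335e+07)³ / 2.56749e+15) s
T ≈ 6.252e+04 s = 17.37 hours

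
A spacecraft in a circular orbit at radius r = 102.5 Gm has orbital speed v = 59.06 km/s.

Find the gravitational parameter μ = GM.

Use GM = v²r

Convert to SI: r = 102.5 Gm = 1.025e+11 m; v = 59.06 km/s = 59060 m/s.
For a circular orbit v² = GM/r, so GM = v² · r.
GM = (59060)² · 1.025e+11 m³/s² ≈ 3.575e+20 m³/s² = 3.575 × 10^20 m³/s².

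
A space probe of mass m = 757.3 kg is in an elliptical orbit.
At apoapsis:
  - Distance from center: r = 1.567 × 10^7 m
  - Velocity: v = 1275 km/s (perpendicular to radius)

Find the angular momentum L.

Convert to SI: v = 1275 km/s = 1.275e+06 m/s.
Since v is perpendicular to r, L = m · v · r.
L = 757.3 · 1.275e+06 · 1.567e+07 kg·m²/s ≈ 1.513e+16 kg·m²/s.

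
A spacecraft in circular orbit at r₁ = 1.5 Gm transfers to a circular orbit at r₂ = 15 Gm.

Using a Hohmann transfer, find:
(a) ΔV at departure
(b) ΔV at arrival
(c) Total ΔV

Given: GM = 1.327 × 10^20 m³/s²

Convert to SI: r₁ = 1.5 Gm = 1.5e+09 m; r₂ = 15 Gm = 1.5e+10 m.
Transfer semi-major axis: a_t = (r₁ + r₂)/2 = (1.5e+09 + 1.5e+10)/2 = 8.25e+09 m.
Circular speeds: v₁ = √(GM/r₁) = 297433 m/s, v₂ = √(GM/r₂) = 94056.7 m/s.
Transfer speeds (vis-viva v² = GM(2/r − 1/a_t)): v₁ᵗ = 401059 m/s, v₂ᵗ = 40105.9 m/s.
(a) ΔV₁ = |v₁ᵗ − v₁| ≈ 1.036e+05 m/s = 103.6 km/s.
(b) ΔV₂ = |v₂ − v₂ᵗ| ≈ 5.395e+04 m/s = 53.95 km/s.
(c) ΔV_total = ΔV₁ + ΔV₂ ≈ 1.576e+05 m/s = 157.6 km/s.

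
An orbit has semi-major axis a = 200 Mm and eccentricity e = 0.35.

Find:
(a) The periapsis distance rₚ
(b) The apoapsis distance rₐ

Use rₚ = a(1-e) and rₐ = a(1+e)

Convert to SI: a = 200 Mm = 2e+08 m.
(a) rₚ = a(1 − e) = 2e+08 · (1 − 0.35) = 2e+08 · 0.65 ≈ 1.3e+08 m = 130 Mm.
(b) rₐ = a(1 + e) = 2e+08 · (1 + 0.35) = 2e+08 · 1.35 ≈ 2.7e+08 m = 270 Mm.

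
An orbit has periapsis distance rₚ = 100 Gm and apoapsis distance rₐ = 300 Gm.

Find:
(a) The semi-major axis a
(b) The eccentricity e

Convert to SI: rₚ = 100 Gm = 1e+11 m; rₐ = 300 Gm = 3e+11 m.
(a) a = (rₚ + rₐ) / 2 = (1e+11 + 3e+11) / 2 ≈ 2e+11 m = 200 Gm.
(b) e = (rₐ − rₚ) / (rₐ + rₚ) = (3e+11 − 1e+11) / (3e+11 + 1e+11) ≈ 0.5.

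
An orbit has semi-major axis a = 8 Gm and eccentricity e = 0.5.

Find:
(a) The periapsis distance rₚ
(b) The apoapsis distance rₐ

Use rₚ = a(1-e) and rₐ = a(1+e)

Convert to SI: a = 8 Gm = 8e+09 m.
(a) rₚ = a(1 − e) = 8e+09 · (1 − 0.5) = 8e+09 · 0.5 ≈ 4e+09 m = 4 Gm.
(b) rₐ = a(1 + e) = 8e+09 · (1 + 0.5) = 8e+09 · 1.5 ≈ 1.2e+10 m = 12 Gm.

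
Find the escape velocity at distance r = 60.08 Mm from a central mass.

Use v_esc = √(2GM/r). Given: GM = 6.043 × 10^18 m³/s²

Convert to SI: r = 60.08 Mm = 6.008e+07 m.
Escape velocity comes from setting total energy to zero: ½v² − GM/r = 0 ⇒ v_esc = √(2GM / r).
v_esc = √(2 · 6.043e+18 / 6.008e+07) m/s ≈ 4.485e+05 m/s = 448.5 km/s.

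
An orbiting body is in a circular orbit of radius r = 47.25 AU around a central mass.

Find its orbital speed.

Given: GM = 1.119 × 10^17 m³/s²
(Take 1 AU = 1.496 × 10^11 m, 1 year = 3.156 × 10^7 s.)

Convert to SI: r = 47.25 AU = 7.0686e+12 m.
For a circular orbit, gravity supplies the centripetal force, so v = √(GM / r).
v = √(1.119e+17 / 7.0686e+12) m/s ≈ 125.8 m/s = 0.02654 AU/year.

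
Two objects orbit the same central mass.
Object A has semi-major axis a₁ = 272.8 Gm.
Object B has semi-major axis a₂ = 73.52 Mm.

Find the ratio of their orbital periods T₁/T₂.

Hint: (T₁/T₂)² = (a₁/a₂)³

Convert to SI: a₁ = 272.8 Gm = 2.728e+11 m; a₂ = 73.52 Mm = 7.352e+07 m.
From Kepler's third law, (T₁/T₂)² = (a₁/a₂)³, so T₁/T₂ = (a₁/a₂)^(3/2).
a₁/a₂ = 2.728e+11 / 7.352e+07 = 3710.55.
T₁/T₂ = (3710.55)^(3/2) ≈ 2.26e+05.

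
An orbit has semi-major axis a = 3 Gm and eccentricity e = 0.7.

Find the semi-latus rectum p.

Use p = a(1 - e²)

Convert to SI: a = 3 Gm = 3e+09 m.
p = a (1 − e²).
p = 3e+09 · (1 − (0.7)²) = 3e+09 · 0.51 ≈ 1.53e+09 m = 1.53 Gm.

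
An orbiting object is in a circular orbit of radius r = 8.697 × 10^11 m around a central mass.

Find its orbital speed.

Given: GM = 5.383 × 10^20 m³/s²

For a circular orbit, gravity supplies the centripetal force, so v = √(GM / r).
v = √(5.383e+20 / 8.697e+11) m/s ≈ 2.488e+04 m/s = 24.88 km/s.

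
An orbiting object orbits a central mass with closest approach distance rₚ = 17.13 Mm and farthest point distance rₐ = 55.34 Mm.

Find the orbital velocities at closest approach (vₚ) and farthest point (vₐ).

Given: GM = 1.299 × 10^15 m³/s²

Convert to SI: rₚ = 17.13 Mm = 1.713e+07 m; rₐ = 55.34 Mm = 5.534e+07 m.
Use the vis-viva equation v² = GM(2/r − 1/a) with a = (rₚ + rₐ)/2 = (1.713e+07 + 5.534e+07)/2 = 3.6235e+07 m.
vₚ = √(GM · (2/rₚ − 1/a)) = √(1.299e+15 · (2/1.713e+07 − 1/3.6235e+07)) m/s ≈ 1.076e+04 m/s = 10.76 km/s.
vₐ = √(GM · (2/rₐ − 1/a)) = √(1.299e+15 · (2/5.534e+07 − 1/3.6235e+07)) m/s ≈ 3331 m/s = 3.331 km/s.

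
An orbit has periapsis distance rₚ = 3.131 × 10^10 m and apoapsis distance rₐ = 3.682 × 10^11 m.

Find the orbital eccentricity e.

e = (rₐ − rₚ) / (rₐ + rₚ).
e = (3.682e+11 − 3.131e+10) / (3.682e+11 + 3.131e+10) = 3.3689e+11 / 3.9951e+11 ≈ 0.8433.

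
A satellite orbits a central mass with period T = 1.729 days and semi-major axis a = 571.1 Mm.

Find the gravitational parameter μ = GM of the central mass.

Convert to SI: T = 1.729 days = 149386 s; a = 571.1 Mm = 5.711e+08 m.
GM = 4π² · a³ / T².
GM = 4π² · (5.711e+08)³ / (149386)² m³/s² ≈ 3.295e+17 m³/s² = 3.295 × 10^17 m³/s².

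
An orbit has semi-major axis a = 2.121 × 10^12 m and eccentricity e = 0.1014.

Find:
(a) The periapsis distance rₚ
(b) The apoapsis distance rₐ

(a) rₚ = a(1 − e) = 2.121e+12 · (1 − 0.1014) = 2.121e+12 · 0.8986 ≈ 1.906e+12 m = 1.906 × 10^12 m.
(b) rₐ = a(1 + e) = 2.121e+12 · (1 + 0.1014) = 2.121e+12 · 1.1014 ≈ 2.336e+12 m = 2.336 × 10^12 m.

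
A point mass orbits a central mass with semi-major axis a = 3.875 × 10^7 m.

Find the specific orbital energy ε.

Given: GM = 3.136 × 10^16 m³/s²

ε = −GM / (2a).
ε = −3.136e+16 / (2 · 3.875e+07) J/kg ≈ -4.046e+08 J/kg = -404.6 MJ/kg.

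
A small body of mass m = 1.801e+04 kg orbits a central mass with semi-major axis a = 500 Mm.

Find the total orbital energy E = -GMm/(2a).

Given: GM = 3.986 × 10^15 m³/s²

Convert to SI: a = 500 Mm = 5e+08 m.
E = −GMm / (2a).
E = −3.986e+15 · 1.801e+04 / (2 · 5e+08) J ≈ -7.179e+10 J = -71.79 GJ.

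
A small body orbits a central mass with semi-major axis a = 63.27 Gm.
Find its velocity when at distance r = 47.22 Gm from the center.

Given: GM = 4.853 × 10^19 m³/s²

Convert to SI: a = 63.27 Gm = 6.327e+10 m; r = 47.22 Gm = 4.722e+10 m.
Vis-viva: v = √(GM · (2/r − 1/a)).
2/r − 1/a = 2/4.722e+10 − 1/6.327e+10 = 2.65497e-11 m⁻¹.
v = √(4.853e+19 · 2.65497e-11) m/s ≈ 3.59e+04 m/s = 35.9 km/s.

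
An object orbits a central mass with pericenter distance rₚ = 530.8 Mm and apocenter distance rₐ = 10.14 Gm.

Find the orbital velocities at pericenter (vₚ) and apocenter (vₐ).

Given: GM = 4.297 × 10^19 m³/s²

Convert to SI: rₚ = 530.8 Mm = 5.308e+08 m; rₐ = 10.14 Gm = 1.014e+10 m.
Use the vis-viva equation v² = GM(2/r − 1/a) with a = (rₚ + rₐ)/2 = (5.308e+08 + 1.014e+10)/2 = 5.3354e+09 m.
vₚ = √(GM · (2/rₚ − 1/a)) = √(4.297e+19 · (2/5.308e+08 − 1/5.3354e+09)) m/s ≈ 3.922e+05 m/s = 392.2 km/s.
vₐ = √(GM · (2/rₐ − 1/a)) = √(4.297e+19 · (2/1.014e+10 − 1/5.3354e+09)) m/s ≈ 2.053e+04 m/s = 20.53 km/s.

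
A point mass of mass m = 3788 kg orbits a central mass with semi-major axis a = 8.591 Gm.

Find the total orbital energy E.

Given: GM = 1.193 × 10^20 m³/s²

Convert to SI: a = 8.591 Gm = 8.591e+09 m.
E = −GMm / (2a).
E = −1.193e+20 · 3788 / (2 · 8.591e+09) J ≈ -2.63e+13 J = -26.3 TJ.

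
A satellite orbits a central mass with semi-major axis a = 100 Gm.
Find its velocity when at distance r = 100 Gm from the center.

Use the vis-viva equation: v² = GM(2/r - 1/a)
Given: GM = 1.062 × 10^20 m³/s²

Convert to SI: a = 100 Gm = 1e+11 m; r = 100 Gm = 1e+11 m.
Vis-viva: v = √(GM · (2/r − 1/a)).
2/r − 1/a = 2/1e+11 − 1/1e+11 = 1e-11 m⁻¹.
v = √(1.062e+20 · 1e-11) m/s ≈ 3.259e+04 m/s = 32.59 km/s.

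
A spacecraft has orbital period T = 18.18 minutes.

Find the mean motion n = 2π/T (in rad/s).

Convert to SI: T = 18.18 minutes = 1090.8 s.
n = 2π / T.
n = 2π / 1090.8 s ≈ 0.00576 rad/s.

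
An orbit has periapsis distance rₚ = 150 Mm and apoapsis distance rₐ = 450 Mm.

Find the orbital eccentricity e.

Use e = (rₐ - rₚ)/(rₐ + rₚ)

Convert to SI: rₚ = 150 Mm = 1.5e+08 m; rₐ = 450 Mm = 4.5e+08 m.
e = (rₐ − rₚ) / (rₐ + rₚ).
e = (4.5e+08 − 1.5e+08) / (4.5e+08 + 1.5e+08) = 3e+08 / 6e+08 ≈ 0.5.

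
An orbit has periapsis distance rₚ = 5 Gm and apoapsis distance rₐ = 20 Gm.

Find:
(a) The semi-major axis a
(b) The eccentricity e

Convert to SI: rₚ = 5 Gm = 5e+09 m; rₐ = 20 Gm = 2e+10 m.
(a) a = (rₚ + rₐ) / 2 = (5e+09 + 2e+10) / 2 ≈ 1.25e+10 m = 12.5 Gm.
(b) e = (rₐ − rₚ) / (rₐ + rₚ) = (2e+10 − 5e+09) / (2e+10 + 5e+09) ≈ 0.6.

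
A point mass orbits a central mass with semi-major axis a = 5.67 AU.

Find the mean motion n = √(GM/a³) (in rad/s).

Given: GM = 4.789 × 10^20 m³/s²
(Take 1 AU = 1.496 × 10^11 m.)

Convert to SI: a = 5.67 AU = 8.48232e+11 m.
n = √(GM / a³).
n = √(4.789e+20 / (8.48232e+11)³) rad/s ≈ 2.801e-08 rad/s.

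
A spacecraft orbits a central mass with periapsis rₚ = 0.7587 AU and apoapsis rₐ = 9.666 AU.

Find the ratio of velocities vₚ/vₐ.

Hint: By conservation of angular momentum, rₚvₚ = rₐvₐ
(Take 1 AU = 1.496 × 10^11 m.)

Convert to SI: rₚ = 0.7587 AU = 1.13502e+11 m; rₐ = 9.666 AU = 1.44603e+12 m.
Conservation of angular momentum gives rₚvₚ = rₐvₐ, so vₚ/vₐ = rₐ/rₚ.
vₚ/vₐ = 1.44603e+12 / 1.13502e+11 ≈ 12.74.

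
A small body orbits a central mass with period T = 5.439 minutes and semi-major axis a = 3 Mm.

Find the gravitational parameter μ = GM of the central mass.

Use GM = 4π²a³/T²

Convert to SI: T = 5.439 minutes = 326.34 s; a = 3 Mm = 3e+06 m.
GM = 4π² · a³ / T².
GM = 4π² · (3e+06)³ / (326.34)² m³/s² ≈ 1.001e+16 m³/s² = 1.001 × 10^16 m³/s².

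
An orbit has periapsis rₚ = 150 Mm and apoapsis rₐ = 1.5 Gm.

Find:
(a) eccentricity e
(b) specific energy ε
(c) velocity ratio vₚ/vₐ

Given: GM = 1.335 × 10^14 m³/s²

Convert to SI: rₚ = 150 Mm = 1.5e+08 m; rₐ = 1.5 Gm = 1.5e+09 m.
(a) e = (rₐ − rₚ)/(rₐ + rₚ) = (1.5e+09 − 1.5e+08)/(1.5e+09 + 1.5e+08) ≈ 0.8182
(b) With a = (rₚ + rₐ)/2 = 8.25e+08 m, ε = −GM/(2a) = −1.335e+14/(2 · 8.25e+08) J/kg ≈ -8.091e+04 J/kg
(c) Conservation of angular momentum (rₚvₚ = rₐvₐ) gives vₚ/vₐ = rₐ/rₚ = 1.5e+09/1.5e+08 ≈ 10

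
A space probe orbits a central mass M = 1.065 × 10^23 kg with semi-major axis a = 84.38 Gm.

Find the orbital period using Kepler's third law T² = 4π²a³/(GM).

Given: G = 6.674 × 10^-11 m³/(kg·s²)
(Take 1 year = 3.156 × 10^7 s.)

Convert to SI: a = 84.38 Gm = 8.438e+10 m.
GM = G · M = 6.674e-11 · 1.065e+23 = 7.10781e+12 m³/s².
Kepler's third law: T = 2π √(a³ / GM).
Substituting a = 8.438e+10 m and GM = 7.10781e+12 m³/s²:
T = 2π √((8.438e+10)³ / 7.10781e+12) s
T ≈ 5.777e+10 s = 1830 years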